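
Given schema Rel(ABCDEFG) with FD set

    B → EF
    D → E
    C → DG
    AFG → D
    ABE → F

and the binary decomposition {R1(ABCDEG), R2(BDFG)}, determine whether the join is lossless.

Yes

Common attributes: R1 ∩ R2 = {BDG}.
Closure of {BDG}: B → EF applies, adding EF. So (BDG)⁺ = {BDEFG}.
This closure contains every attribute of R2, so R1 ∩ R2 → R2. The join is lossless.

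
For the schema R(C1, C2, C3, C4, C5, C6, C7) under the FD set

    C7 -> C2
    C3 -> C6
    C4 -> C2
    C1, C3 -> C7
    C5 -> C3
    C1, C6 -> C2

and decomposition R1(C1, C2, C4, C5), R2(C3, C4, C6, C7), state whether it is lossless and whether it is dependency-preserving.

lossy and not dependency-preserving

Lossless test: (C4)⁺ = {C2, C4}, which is a superkey of neither fragment — lossy.
Dependency preservation: the restricted closure of {C7} across the fragments never reaches {C2}, so C7 → C2 cannot be enforced without a join — not preserved.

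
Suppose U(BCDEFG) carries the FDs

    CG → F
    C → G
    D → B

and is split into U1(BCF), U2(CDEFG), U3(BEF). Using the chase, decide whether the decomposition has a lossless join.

No

Chase test. Columns are BCDEFG; row i has aⱼ where attribute j ∈ Ui, else bᵢⱼ.
Initial tableau (one row per fragment):
  row 1: a1 a2 b13 b14 a5 b16
  row 2: b21 a2 a3 a4 a5 a6
  row 3: a1 b32 b33 a4 a5 b36
Rows 1 and 2 agree on C; apply C→G and equate their G entries.
No row becomes fully distinguished — the join is lossy.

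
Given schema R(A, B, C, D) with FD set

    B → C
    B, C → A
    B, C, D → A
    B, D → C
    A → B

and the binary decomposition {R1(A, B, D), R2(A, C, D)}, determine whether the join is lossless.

Common attributes: R1 ∩ R2 = {A, D}.
Closure of {A, D}: A → B applies, adding B; B → C applies, adding C. So (A, D)⁺ = {A, B, C, D}.
This closure contains every attribute of R1, so R1 ∩ R2 → R1. The join is lossless.

Yes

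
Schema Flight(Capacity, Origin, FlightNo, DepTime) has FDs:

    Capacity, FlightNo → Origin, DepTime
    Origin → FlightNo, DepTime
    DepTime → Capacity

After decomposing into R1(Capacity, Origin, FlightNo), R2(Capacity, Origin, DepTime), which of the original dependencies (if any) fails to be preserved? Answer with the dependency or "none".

Capacity, FlightNo → Origin, DepTime: restricted closure across fragments reaches Origin, DepTime.
Origin → FlightNo, DepTime: restricted closure across fragments reaches FlightNo, DepTime.
DepTime → Capacity lies within R2.
Every dependency is enforceable on the fragments, so the decomposition is dependency-preserving.

none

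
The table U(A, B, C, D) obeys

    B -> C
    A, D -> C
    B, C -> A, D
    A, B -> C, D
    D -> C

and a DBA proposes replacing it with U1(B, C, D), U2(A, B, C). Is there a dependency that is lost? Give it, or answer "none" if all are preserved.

none

B → C lies within U1.
A, D → C: restricted closure across fragments reaches C.
B, C → A, D: restricted closure across fragments reaches A, D.
A, B → C, D: restricted closure across fragments reaches C, D.
D → C lies within U1.
Every dependency is enforceable on the fragments, so the decomposition is dependency-preserving.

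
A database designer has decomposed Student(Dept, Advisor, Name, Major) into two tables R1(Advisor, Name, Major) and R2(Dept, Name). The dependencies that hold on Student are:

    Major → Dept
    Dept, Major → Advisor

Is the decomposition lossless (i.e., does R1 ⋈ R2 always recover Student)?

No

Common attributes: R1 ∩ R2 = {Name}.
No dependency enlarges {Name}, so (Name)⁺ = {Name}.
The closure contains neither all of R1 = {Advisor, Name, Major} nor all of R2 = {Dept, Name}, so the common attributes are not a superkey of either fragment. The join is lossy.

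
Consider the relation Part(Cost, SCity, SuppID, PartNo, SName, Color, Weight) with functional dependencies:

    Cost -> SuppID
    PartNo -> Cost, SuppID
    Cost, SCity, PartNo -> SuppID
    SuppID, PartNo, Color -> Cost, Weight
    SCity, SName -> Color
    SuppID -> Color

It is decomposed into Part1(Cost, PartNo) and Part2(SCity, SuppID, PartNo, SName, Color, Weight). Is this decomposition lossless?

Yes

Common attributes: Part1 ∩ Part2 = {PartNo}.
Closure of {PartNo}: PartNo → Cost, SuppID applies, adding Cost, SuppID; SuppID → Color applies, adding Color; SuppID, PartNo, Color → Cost, Weight applies, adding Weight. So (PartNo)⁺ = {Cost, SuppID, PartNo, Color, Weight}.
This closure contains every attribute of Part1, so Part1 ∩ Part2 → Part1. The join is lossless.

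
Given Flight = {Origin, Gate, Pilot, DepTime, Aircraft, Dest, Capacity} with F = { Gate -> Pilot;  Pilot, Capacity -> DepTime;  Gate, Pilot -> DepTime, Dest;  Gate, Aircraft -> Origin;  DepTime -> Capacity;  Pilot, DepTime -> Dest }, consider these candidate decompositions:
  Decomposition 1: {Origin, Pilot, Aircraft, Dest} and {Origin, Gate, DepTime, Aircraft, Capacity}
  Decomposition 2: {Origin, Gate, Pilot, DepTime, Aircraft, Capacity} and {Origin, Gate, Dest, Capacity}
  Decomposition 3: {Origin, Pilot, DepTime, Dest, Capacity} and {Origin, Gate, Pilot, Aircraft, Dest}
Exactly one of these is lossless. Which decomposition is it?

Decomposition 1: common = {Origin, Aircraft}, closure = {Origin, Aircraft} → lossy.
Decomposition 2: common = {Origin, Gate, Capacity}, closure = {Origin, Gate, Pilot, DepTime, Dest, Capacity} → lossless.
Decomposition 3: common = {Origin, Pilot, Dest}, closure = {Origin, Pilot, Dest} → lossy.

Decomposition 2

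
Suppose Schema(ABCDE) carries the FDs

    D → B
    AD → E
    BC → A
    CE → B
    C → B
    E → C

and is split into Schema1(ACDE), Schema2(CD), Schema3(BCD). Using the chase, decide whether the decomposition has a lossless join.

Yes

Chase test. Columns are ABCDE; row i has aⱼ where attribute j ∈ Schemai, else bᵢⱼ.
Initial tableau (one row per fragment):
  row 1: a1 b12 a3 a4 a5
  row 2: b21 b22 a3 a4 b25
  row 3: b31 a2 a3 a4 b35
Rows 1 and 2 agree on D; apply D→B and equate their B entries.
Rows 1 and 3 agree on D; apply D→B and equate their B entries.
Rows 1 and 2 agree on BC; apply BC→A and equate their A entries.
Rows 1 and 3 agree on BC; apply BC→A and equate their A entries.
Rows 1 and 2 agree on AD; apply AD→E and equate their E entries.
Rows 1 and 3 agree on AD; apply AD→E and equate their E entries.
Row 1 is now all distinguished symbols — the join is lossless.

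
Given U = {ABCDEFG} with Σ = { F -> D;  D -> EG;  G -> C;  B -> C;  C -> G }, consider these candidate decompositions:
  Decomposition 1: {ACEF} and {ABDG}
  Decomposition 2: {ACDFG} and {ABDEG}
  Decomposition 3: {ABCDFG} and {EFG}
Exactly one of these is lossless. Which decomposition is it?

Decomposition 1: common = {A}, closure = {A} → lossy.
Decomposition 2: common = {ADG}, closure = {ACDEG} → lossy.
Decomposition 3: common = {FG}, closure = {CDEFG} → lossless.

Decomposition 3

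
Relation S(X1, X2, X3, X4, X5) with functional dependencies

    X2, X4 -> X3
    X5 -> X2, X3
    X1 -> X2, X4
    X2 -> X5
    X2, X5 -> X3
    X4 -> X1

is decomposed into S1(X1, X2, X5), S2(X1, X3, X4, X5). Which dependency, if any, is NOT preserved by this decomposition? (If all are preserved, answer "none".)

none

X2, X4 → X3: restricted closure across fragments reaches X3.
X5 → X2, X3: restricted closure across fragments reaches X2, X3.
X1 → X2, X4: restricted closure across fragments reaches X2, X4.
X2 → X5 lies within S1.
X2, X5 → X3: restricted closure across fragments reaches X3.
X4 → X1 lies within S2.
Every dependency is enforceable on the fragments, so the decomposition is dependency-preserving.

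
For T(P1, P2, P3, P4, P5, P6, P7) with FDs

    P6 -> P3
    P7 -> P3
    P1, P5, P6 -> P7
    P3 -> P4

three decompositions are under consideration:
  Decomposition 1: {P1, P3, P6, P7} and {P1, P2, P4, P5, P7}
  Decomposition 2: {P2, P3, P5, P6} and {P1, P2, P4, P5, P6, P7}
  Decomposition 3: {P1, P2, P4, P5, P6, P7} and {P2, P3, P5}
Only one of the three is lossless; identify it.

Decomposition 1: common = {P1, P7}, closure = {P1, P3, P4, P7} → lossy.
Decomposition 2: common = {P2, P5, P6}, closure = {P2, P3, P4, P5, P6} → lossless.
Decomposition 3: common = {P2, P5}, closure = {P2, P5} → lossy.

Decomposition 2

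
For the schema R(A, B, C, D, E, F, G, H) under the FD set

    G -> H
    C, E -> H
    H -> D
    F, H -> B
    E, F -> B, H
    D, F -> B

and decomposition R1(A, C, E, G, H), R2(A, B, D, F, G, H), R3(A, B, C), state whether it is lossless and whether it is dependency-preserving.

lossy and not dependency-preserving

Lossless test (chase): Rows 1 and 2 agree on H; apply H→D and equate their D entries. No row becomes fully distinguished — the join is lossy.
Dependency preservation: the restricted closure of {E, F} across the fragments never reaches {B, H}, so E, F → B, H cannot be enforced without a join — not preserved.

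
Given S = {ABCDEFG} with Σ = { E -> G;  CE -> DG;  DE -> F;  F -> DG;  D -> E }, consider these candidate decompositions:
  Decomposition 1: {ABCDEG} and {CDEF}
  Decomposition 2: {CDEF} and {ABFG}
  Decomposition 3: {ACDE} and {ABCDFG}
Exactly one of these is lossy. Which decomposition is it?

Decomposition 1: common = {CDE}, closure = {CDEFG} → lossless.
Decomposition 2: common = {F}, closure = {DEFG} → lossy.
Decomposition 3: common = {ACD}, closure = {ACDEFG} → lossless.

Decomposition 2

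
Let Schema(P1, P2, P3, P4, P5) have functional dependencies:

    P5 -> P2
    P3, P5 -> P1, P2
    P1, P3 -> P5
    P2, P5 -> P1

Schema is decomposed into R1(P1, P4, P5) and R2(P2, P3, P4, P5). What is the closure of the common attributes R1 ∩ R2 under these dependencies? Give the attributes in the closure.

P1, P2, P4, P5

R1 ∩ R2 = {P4, P5}.
P5 → P2 applies, adding P2
P2, P5 → P1 applies, adding P1
Closure: {P1, P2, P4, P5}.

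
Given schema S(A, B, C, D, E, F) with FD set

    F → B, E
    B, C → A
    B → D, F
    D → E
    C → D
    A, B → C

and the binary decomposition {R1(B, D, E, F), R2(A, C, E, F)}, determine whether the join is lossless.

Common attributes: R1 ∩ R2 = {E, F}.
Closure of {E, F}: F → B, E applies, adding B; B → D, F applies, adding D. So (E, F)⁺ = {B, D, E, F}.
This closure contains every attribute of R1, so R1 ∩ R2 → R1. The join is lossless.

Yes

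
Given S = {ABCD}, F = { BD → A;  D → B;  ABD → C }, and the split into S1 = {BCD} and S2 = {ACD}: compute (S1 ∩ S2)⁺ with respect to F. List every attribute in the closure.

S1 ∩ S2 = {CD}.
D → B applies, adding B
BD → A applies, adding A
Closure: {ABCD}.

ABCD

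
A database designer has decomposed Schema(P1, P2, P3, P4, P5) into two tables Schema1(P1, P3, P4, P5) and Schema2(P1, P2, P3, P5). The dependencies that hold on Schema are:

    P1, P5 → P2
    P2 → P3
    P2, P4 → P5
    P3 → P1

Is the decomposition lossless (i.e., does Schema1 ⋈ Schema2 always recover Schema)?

Yes

Common attributes: Schema1 ∩ Schema2 = {P1, P3, P5}.
Closure of {P1, P3, P5}: P1, P5 → P2 applies, adding P2. So (P1, P3, P5)⁺ = {P1, P2, P3, P5}.
This closure contains every attribute of Schema2, so Schema1 ∩ Schema2 → Schema2. The join is lossless.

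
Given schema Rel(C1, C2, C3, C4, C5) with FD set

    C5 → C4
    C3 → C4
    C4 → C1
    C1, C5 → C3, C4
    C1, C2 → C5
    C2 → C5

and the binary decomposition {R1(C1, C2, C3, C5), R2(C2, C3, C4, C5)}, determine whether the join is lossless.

Yes

Common attributes: R1 ∩ R2 = {C2, C3, C5}.
Closure of {C2, C3, C5}: C5 → C4 applies, adding C4; C4 → C1 applies, adding C1. So (C2, C3, C5)⁺ = {C1, C2, C3, C4, C5}.
This closure contains every attribute of R1, so R1 ∩ R2 → R1. The join is lossless.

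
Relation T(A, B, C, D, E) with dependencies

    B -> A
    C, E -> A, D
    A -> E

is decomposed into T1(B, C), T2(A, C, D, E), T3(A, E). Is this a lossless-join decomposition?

Chase test. Columns are A, B, C, D, E; row i has aⱼ where attribute j ∈ Ti, else bᵢⱼ.
Initial tableau (one row per fragment):
  row 1: b11 a2 a3 b14 b15
  row 2: a1 b22 a3 a4 a5
  row 3: a1 b32 b33 b34 a5
No row becomes fully distinguished — the join is lossy.

No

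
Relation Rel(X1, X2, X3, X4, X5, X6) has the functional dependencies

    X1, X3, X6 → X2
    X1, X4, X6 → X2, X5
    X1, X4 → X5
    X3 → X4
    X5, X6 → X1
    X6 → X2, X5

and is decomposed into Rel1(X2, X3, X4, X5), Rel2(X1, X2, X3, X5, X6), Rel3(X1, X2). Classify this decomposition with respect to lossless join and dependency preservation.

lossless but not dependency-preserving

Lossless test (chase): Rows 1 and 2 agree on X3; apply X3→X4 and equate their X4 entries. Row 2 is now all distinguished symbols — the join is lossless.
Dependency preservation: the restricted closure of {X1, X4} across the fragments never reaches {X5}, so X1, X4 → X5 cannot be enforced without a join — not preserved.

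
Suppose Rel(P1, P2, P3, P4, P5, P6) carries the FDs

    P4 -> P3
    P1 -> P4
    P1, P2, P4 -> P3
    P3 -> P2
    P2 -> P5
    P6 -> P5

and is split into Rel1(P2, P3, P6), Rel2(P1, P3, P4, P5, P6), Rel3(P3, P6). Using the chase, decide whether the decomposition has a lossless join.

Yes

Chase test. Columns are P1, P2, P3, P4, P5, P6; row i has aⱼ where attribute j ∈ Reli, else bᵢⱼ.
Initial tableau (one row per fragment):
  row 1: b11 a2 a3 b14 b15 a6
  row 2: a1 b22 a3 a4 a5 a6
  row 3: b31 b32 a3 b34 b35 a6
Rows 1 and 2 agree on P3; apply P3→P2 and equate their P2 entries.
Rows 1 and 3 agree on P3; apply P3→P2 and equate their P2 entries.
Rows 1 and 2 agree on P2; apply P2→P5 and equate their P5 entries.
Rows 1 and 3 agree on P2; apply P2→P5 and equate their P5 entries.
Row 2 is now all distinguished symbols — the join is lossless.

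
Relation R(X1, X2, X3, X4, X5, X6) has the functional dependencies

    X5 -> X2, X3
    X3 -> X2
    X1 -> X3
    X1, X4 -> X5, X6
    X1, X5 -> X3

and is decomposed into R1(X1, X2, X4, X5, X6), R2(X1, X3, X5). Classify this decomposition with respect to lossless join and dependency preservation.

Lossless test: (X1, X5)⁺ = {X1, X2, X3, X5}, which contains all of one fragment — lossless.
Dependency preservation: the restricted closure of {X3} across the fragments never reaches {X2}, so X3 → X2 cannot be enforced without a join — not preserved.

lossless but not dependency-preserving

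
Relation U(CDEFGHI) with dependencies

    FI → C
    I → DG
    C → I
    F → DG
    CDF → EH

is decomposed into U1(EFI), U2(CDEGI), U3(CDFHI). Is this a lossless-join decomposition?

Chase test. Columns are CDEFGHI; row i has aⱼ where attribute j ∈ Ui, else bᵢⱼ.
Initial tableau (one row per fragment):
  row 1: b11 b12 a3 a4 b15 b16 a7
  row 2: a1 a2 a3 b24 a5 b26 a7
  row 3: a1 a2 b33 a4 b35 a6 a7
Rows 1 and 3 agree on FI; apply FI→C and equate their C entries.
Rows 1 and 2 agree on I; apply I→DG and equate their DG entries.
Rows 1 and 3 agree on I; apply I→DG and equate their DG entries.
Rows 1 and 3 agree on CDF; apply CDF→EH and equate their EH entries.
Row 1 is now all distinguished symbols — the join is lossless.

Yes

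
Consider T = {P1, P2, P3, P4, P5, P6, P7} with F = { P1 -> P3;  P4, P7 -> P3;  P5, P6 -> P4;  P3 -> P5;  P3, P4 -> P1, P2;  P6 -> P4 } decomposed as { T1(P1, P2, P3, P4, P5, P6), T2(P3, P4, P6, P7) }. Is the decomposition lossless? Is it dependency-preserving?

Lossless test: (P3, P4, P6)⁺ = {P1, P2, P3, P4, P5, P6}, which contains all of one fragment — lossless.
Dependency preservation: every FD's attributes lie within a single fragment, so each can be enforced locally — preserved.

lossless and dependency-preserving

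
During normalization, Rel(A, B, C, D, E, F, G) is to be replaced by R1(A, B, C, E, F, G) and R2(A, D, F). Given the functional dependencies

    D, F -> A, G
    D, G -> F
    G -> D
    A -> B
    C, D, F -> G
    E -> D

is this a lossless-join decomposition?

No

Common attributes: R1 ∩ R2 = {A, F}.
Closure of {A, F}: A → B applies, adding B. So (A, F)⁺ = {A, B, F}.
The closure contains neither all of R1 = {A, B, C, E, F, G} nor all of R2 = {A, D, F}, so the common attributes are not a superkey of either fragment. The join is lossy.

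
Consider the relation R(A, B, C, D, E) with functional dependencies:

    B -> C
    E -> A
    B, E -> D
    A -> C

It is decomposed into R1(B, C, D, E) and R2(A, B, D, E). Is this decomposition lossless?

Common attributes: R1 ∩ R2 = {B, D, E}.
Closure of {B, D, E}: B → C applies, adding C; E → A applies, adding A. So (B, D, E)⁺ = {A, B, C, D, E}.
This closure contains every attribute of R1, so R1 ∩ R2 → R1. The join is lossless.

Yes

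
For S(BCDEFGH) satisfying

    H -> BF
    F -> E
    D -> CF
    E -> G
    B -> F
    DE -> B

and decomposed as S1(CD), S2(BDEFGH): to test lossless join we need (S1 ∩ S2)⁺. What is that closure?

S1 ∩ S2 = {D}.
D → CF applies, adding CF
F → E applies, adding E
E → G applies, adding G
DE → B applies, adding B
Closure: {BCDEFG}.

BCDEFG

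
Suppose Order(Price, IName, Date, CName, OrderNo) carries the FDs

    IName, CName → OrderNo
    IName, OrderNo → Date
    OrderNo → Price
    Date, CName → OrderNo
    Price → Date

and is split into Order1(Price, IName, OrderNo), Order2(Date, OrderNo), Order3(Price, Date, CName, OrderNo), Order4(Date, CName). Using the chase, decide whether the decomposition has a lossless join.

Chase test. Columns are Price, IName, Date, CName, OrderNo; row i has aⱼ where attribute j ∈ Orderi, else bᵢⱼ.
Initial tableau (one row per fragment):
  row 1: a1 a2 b13 b14 a5
  row 2: b21 b22 a3 b24 a5
  row 3: a1 b32 a3 a4 a5
  row 4: b41 b42 a3 a4 b45
Rows 1 and 2 agree on OrderNo; apply OrderNo→Price and equate their Price entries.
Rows 3 and 4 agree on Date, CName; apply Date, CName→OrderNo and equate their OrderNo entries.
Rows 1 and 2 agree on Price; apply Price→Date and equate their Date entries.
Rows 1 and 4 agree on OrderNo; apply OrderNo→Price and equate their Price entries.
No row becomes fully distinguished — the join is lossy.

No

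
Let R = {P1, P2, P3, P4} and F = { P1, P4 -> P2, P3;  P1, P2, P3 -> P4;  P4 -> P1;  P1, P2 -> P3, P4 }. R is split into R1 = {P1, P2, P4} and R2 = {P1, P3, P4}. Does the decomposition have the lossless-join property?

Yes

Common attributes: R1 ∩ R2 = {P1, P4}.
Closure of {P1, P4}: P1, P4 → P2, P3 applies, adding P2, P3. So (P1, P4)⁺ = {P1, P2, P3, P4}.
This closure contains every attribute of R1, so R1 ∩ R2 → R1. The join is lossless.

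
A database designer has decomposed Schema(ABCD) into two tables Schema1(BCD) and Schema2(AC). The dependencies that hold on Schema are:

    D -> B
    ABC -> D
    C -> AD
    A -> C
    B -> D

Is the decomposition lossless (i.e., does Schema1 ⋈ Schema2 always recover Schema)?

Common attributes: Schema1 ∩ Schema2 = {C}.
Closure of {C}: C → AD applies, adding AD; D → B applies, adding B. So (C)⁺ = {ABCD}.
This closure contains every attribute of Schema1, so Schema1 ∩ Schema2 → Schema1. The join is lossless.

Yes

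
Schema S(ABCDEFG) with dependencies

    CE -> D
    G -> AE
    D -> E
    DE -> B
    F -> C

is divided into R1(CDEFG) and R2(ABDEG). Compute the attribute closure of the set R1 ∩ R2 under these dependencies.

ABDEG

R1 ∩ R2 = {DEG}.
G → AE applies, adding A
DE → B applies, adding B
Closure: {ABDEG}.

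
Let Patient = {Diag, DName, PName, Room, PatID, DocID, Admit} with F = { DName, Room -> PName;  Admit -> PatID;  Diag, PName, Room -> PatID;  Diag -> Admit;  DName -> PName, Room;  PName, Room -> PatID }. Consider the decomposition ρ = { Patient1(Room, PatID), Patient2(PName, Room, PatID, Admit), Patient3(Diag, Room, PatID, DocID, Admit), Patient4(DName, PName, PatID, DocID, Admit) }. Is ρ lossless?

No

Chase test. Columns are Diag, DName, PName, Room, PatID, DocID, Admit; row i has aⱼ where attribute j ∈ Patienti, else bᵢⱼ.
Initial tableau (one row per fragment):
  row 1: b11 b12 b13 a4 a5 b16 b17
  row 2: b21 b22 a3 a4 a5 b26 a7
  row 3: a1 b32 b33 a4 a5 a6 a7
  row 4: b41 a2 a3 b44 a5 a6 a7
No row becomes fully distinguished — the join is lossy.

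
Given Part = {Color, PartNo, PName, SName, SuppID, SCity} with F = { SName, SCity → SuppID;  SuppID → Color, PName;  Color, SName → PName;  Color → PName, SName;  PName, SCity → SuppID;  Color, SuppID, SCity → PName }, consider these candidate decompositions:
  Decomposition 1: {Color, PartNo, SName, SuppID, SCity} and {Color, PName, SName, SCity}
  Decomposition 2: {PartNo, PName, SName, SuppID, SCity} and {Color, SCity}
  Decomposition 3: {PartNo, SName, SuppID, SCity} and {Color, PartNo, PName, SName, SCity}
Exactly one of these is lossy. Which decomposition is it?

Decomposition 2

Decomposition 1: common = {Color, SName, SCity}, closure = {Color, PName, SName, SuppID, SCity} → lossless.
Decomposition 2: common = {SCity}, closure = {SCity} → lossy.
Decomposition 3: common = {PartNo, SName, SCity}, closure = {Color, PartNo, PName, SName, SuppID, SCity} → lossless.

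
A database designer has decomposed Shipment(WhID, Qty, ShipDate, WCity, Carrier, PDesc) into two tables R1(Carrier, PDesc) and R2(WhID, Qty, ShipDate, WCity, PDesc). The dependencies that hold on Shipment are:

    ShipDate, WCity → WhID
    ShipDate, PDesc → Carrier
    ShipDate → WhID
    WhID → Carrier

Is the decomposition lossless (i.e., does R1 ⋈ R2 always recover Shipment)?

No

Common attributes: R1 ∩ R2 = {PDesc}.
No dependency enlarges {PDesc}, so (PDesc)⁺ = {PDesc}.
The closure contains neither all of R1 = {Carrier, PDesc} nor all of R2 = {WhID, Qty, ShipDate, WCity, PDesc}, so the common attributes are not a superkey of either fragment. The join is lossy.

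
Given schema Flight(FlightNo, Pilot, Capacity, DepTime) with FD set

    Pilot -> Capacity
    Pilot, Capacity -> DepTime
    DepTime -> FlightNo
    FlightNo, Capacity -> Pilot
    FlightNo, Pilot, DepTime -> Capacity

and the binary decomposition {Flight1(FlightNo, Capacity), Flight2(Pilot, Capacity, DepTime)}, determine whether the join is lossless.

No

Common attributes: Flight1 ∩ Flight2 = {Capacity}.
No dependency enlarges {Capacity}, so (Capacity)⁺ = {Capacity}.
The closure contains neither all of Flight1 = {FlightNo, Capacity} nor all of Flight2 = {Pilot, Capacity, DepTime}, so the common attributes are not a superkey of either fragment. The join is lossy.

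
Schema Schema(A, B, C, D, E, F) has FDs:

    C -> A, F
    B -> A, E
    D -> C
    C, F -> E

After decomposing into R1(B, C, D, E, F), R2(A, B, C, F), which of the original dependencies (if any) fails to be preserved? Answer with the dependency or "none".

C → A, F lies within R2.
B → A, E: restricted closure across fragments reaches A, E.
D → C lies within R1.
C, F → E lies within R1.
Every dependency is enforceable on the fragments, so the decomposition is dependency-preserving.

none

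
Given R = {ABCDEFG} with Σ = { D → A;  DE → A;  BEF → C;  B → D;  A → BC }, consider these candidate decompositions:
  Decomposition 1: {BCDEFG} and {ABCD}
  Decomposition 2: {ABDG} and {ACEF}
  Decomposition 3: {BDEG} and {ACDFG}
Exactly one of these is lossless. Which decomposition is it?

Decomposition 1

Decomposition 1: common = {BCD}, closure = {ABCD} → lossless.
Decomposition 2: common = {A}, closure = {ABCD} → lossy.
Decomposition 3: common = {DG}, closure = {ABCDG} → lossy.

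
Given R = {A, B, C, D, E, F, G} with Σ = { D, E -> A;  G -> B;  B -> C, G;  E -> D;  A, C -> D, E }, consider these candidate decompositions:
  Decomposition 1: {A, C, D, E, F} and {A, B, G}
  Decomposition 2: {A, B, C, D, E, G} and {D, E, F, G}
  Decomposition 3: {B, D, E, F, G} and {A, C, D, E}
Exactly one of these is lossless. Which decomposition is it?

Decomposition 1: common = {A}, closure = {A} → lossy.
Decomposition 2: common = {D, E, G}, closure = {A, B, C, D, E, G} → lossless.
Decomposition 3: common = {D, E}, closure = {A, D, E} → lossy.

Decomposition 2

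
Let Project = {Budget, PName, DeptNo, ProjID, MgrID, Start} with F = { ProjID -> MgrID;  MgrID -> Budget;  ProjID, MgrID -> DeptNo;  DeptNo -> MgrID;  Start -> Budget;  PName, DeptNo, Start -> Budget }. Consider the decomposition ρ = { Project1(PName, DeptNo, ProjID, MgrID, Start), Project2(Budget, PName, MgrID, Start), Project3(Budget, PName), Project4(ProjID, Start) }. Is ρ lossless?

Yes

Chase test. Columns are Budget, PName, DeptNo, ProjID, MgrID, Start; row i has aⱼ where attribute j ∈ Projecti, else bᵢⱼ.
Initial tableau (one row per fragment):
  row 1: b11 a2 a3 a4 a5 a6
  row 2: a1 a2 b23 b24 a5 a6
  row 3: a1 a2 b33 b34 b35 b36
  row 4: b41 b42 b43 a4 b45 a6
Rows 1 and 4 agree on ProjID; apply ProjID→MgrID and equate their MgrID entries.
Rows 1 and 2 agree on MgrID; apply MgrID→Budget and equate their Budget entries.
Rows 1 and 4 agree on MgrID; apply MgrID→Budget and equate their Budget entries.
Rows 1 and 4 agree on ProjID, MgrID; apply ProjID, MgrID→DeptNo and equate their DeptNo entries.
Row 1 is now all distinguished symbols — the join is lossless.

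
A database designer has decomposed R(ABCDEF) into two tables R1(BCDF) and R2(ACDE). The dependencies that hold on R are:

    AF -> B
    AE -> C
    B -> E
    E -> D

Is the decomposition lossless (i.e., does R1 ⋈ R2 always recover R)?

Common attributes: R1 ∩ R2 = {CD}.
No dependency enlarges {CD}, so (CD)⁺ = {CD}.
The closure contains neither all of R1 = {BCDF} nor all of R2 = {ACDE}, so the common attributes are not a superkey of either fragment. The join is lossy.

No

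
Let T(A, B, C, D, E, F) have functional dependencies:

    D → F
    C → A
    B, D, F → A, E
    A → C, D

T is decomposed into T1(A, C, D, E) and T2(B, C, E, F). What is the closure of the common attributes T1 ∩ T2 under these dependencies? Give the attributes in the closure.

T1 ∩ T2 = {C, E}.
C → A applies, adding A
A → C, D applies, adding D
D → F applies, adding F
Closure: {A, C, D, E, F}.

A, C, D, E, F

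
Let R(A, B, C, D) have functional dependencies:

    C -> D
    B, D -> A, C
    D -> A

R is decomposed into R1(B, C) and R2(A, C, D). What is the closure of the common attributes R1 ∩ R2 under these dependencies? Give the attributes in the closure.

R1 ∩ R2 = {C}.
C → D applies, adding D
D → A applies, adding A
Closure: {A, C, D}.

A, C, D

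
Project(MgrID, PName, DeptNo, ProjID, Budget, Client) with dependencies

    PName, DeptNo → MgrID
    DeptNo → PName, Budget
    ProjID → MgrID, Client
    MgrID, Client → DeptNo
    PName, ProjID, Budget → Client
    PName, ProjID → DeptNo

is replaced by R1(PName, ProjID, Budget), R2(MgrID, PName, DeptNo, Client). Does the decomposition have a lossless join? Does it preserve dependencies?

lossy and not dependency-preserving

Lossless test: (PName)⁺ = {PName}, which is a superkey of neither fragment — lossy.
Dependency preservation: the restricted closure of {DeptNo} across the fragments never reaches {PName, Budget}, so DeptNo → PName, Budget cannot be enforced without a join — not preserved.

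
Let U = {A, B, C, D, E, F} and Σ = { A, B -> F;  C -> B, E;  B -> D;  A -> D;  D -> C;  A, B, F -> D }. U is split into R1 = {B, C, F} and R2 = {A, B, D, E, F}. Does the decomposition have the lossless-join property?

Yes

Common attributes: R1 ∩ R2 = {B, F}.
Closure of {B, F}: B → D applies, adding D; D → C applies, adding C; C → B, E applies, adding E. So (B, F)⁺ = {B, C, D, E, F}.
This closure contains every attribute of R1, so R1 ∩ R2 → R1. The join is lossless.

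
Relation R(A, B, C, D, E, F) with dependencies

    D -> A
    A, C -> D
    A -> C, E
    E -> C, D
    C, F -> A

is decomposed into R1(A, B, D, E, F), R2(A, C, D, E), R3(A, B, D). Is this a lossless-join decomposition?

Yes

Chase test. Columns are A, B, C, D, E, F; row i has aⱼ where attribute j ∈ Ri, else bᵢⱼ.
Initial tableau (one row per fragment):
  row 1: a1 a2 b13 a4 a5 a6
  row 2: a1 b22 a3 a4 a5 b26
  row 3: a1 a2 b33 a4 b35 b36
Rows 1 and 2 agree on A; apply A→C, E and equate their C, E entries.
Rows 1 and 3 agree on A; apply A→C, E and equate their C, E entries.
Row 1 is now all distinguished symbols — the join is lossless.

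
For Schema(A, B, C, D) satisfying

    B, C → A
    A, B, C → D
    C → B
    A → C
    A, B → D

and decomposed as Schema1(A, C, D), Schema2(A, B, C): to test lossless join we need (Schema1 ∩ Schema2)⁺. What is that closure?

Schema1 ∩ Schema2 = {A, C}.
C → B applies, adding B
A, B → D applies, adding D
Closure: {A, B, C, D}.

A, B, C, D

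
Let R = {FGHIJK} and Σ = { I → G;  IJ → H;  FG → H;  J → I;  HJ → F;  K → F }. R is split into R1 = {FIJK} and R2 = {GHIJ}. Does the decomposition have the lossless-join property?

Common attributes: R1 ∩ R2 = {IJ}.
Closure of {IJ}: I → G applies, adding G; IJ → H applies, adding H; HJ → F applies, adding F. So (IJ)⁺ = {FGHIJ}.
This closure contains every attribute of R2, so R1 ∩ R2 → R2. The join is lossless.

Yes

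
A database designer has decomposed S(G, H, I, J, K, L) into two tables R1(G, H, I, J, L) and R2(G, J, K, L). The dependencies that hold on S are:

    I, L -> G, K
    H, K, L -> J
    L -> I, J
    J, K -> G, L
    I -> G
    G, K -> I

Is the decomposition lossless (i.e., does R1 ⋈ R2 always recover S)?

Common attributes: R1 ∩ R2 = {G, J, L}.
Closure of {G, J, L}: L → I, J applies, adding I; I, L → G, K applies, adding K. So (G, J, L)⁺ = {G, I, J, K, L}.
This closure contains every attribute of R2, so R1 ∩ R2 → R2. The join is lossless.

Yes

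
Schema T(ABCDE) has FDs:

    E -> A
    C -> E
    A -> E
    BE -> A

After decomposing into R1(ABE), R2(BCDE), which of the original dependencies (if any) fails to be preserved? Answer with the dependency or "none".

E → A lies within R1.
C → E lies within R2.
A → E lies within R1.
BE → A lies within R1.
Every dependency is enforceable on the fragments, so the decomposition is dependency-preserving.

none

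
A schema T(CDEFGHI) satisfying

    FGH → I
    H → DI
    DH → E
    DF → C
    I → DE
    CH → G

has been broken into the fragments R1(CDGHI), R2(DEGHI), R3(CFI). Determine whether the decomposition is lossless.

No

Chase test. Columns are CDEFGHI; row i has aⱼ where attribute j ∈ Ri, else bᵢⱼ.
Initial tableau (one row per fragment):
  row 1: a1 a2 b13 b14 a5 a6 a7
  row 2: b21 a2 a3 b24 a5 a6 a7
  row 3: a1 b32 b33 a4 b35 b36 a7
Rows 1 and 2 agree on DH; apply DH→E and equate their E entries.
Rows 1 and 3 agree on I; apply I→DE and equate their DE entries.
No row becomes fully distinguished — the join is lossy.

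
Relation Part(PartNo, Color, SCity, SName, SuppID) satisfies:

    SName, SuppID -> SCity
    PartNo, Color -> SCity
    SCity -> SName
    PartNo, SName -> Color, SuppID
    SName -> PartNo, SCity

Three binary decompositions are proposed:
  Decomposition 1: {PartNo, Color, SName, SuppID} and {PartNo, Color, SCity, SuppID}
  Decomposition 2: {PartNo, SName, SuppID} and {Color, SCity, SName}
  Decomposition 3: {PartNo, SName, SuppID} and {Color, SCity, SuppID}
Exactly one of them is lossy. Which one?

Decomposition 1: common = {PartNo, Color, SuppID}, closure = {PartNo, Color, SCity, SName, SuppID} → lossless.
Decomposition 2: common = {SName}, closure = {PartNo, Color, SCity, SName, SuppID} → lossless.
Decomposition 3: common = {SuppID}, closure = {SuppID} → lossy.

Decomposition 3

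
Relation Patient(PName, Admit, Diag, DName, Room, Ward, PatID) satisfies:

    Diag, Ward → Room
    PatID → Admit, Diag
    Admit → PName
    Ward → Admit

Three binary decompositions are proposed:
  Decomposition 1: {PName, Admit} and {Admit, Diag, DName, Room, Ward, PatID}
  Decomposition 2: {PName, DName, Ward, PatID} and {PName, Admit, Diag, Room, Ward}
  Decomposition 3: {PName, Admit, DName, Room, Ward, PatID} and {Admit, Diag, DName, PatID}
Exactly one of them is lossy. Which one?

Decomposition 1: common = {Admit}, closure = {PName, Admit} → lossless.
Decomposition 2: common = {PName, Ward}, closure = {PName, Admit, Ward} → lossy.
Decomposition 3: common = {Admit, DName, PatID}, closure = {PName, Admit, Diag, DName, PatID} → lossless.

Decomposition 2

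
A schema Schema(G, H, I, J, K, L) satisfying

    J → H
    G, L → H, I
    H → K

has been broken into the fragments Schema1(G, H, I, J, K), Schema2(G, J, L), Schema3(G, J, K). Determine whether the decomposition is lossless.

Chase test. Columns are G, H, I, J, K, L; row i has aⱼ where attribute j ∈ Schemai, else bᵢⱼ.
Initial tableau (one row per fragment):
  row 1: a1 a2 a3 a4 a5 b16
  row 2: a1 b22 b23 a4 b25 a6
  row 3: a1 b32 b33 a4 a5 b36
Rows 1 and 2 agree on J; apply J→H and equate their H entries.
Rows 1 and 3 agree on J; apply J→H and equate their H entries.
Rows 1 and 2 agree on H; apply H→K and equate their K entries.
No row becomes fully distinguished — the join is lossy.

No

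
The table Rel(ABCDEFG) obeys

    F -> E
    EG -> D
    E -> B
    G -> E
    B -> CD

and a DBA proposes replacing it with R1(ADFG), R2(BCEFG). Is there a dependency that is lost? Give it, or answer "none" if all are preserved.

B -> CD

Check B → CD: no single fragment contains all of {BCD}, and the restricted closure of {B} across the fragments never reaches {CD}.
F → E is preserved.
EG → D is preserved.
E → B is preserved.
G → E is preserved.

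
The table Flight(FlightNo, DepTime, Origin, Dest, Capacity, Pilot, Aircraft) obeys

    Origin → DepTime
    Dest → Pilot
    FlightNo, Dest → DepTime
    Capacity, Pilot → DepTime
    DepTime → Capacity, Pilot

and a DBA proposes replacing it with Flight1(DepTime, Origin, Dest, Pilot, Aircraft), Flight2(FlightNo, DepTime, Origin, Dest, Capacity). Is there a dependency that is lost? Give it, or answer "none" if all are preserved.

Check Capacity, Pilot → DepTime: no single fragment contains all of {DepTime, Capacity, Pilot}, and the restricted closure of {Capacity, Pilot} across the fragments never reaches {DepTime}.
Origin → DepTime is preserved.
Dest → Pilot is preserved.
FlightNo, Dest → DepTime is preserved.
DepTime → Capacity, Pilot is preserved.

Capacity, Pilot → DepTime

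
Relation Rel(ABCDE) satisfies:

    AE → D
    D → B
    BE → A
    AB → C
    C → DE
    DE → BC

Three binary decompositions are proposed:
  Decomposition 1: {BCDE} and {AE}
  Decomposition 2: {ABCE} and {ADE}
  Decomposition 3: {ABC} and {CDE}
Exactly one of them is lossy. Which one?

Decomposition 1: common = {E}, closure = {E} → lossy.
Decomposition 2: common = {AE}, closure = {ABCDE} → lossless.
Decomposition 3: common = {C}, closure = {ABCDE} → lossless.

Decomposition 1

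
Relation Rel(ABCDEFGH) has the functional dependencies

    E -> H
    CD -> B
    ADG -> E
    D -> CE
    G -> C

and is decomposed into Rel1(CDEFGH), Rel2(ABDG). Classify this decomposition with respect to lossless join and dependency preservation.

lossy but dependency-preserving

Lossless test: (DG)⁺ = {BCDEGH}, which is a superkey of neither fragment — lossy.
Dependency preservation: CD → B; ADG → E are not contained in any single fragment, but the restricted closure of each left-hand side across the fragments still reaches the right-hand side; the remaining FDs each lie inside some fragment. All dependencies are preserved.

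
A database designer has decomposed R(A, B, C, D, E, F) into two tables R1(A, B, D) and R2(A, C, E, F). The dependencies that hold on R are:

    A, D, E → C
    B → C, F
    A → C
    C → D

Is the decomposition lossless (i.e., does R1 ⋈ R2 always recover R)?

Common attributes: R1 ∩ R2 = {A}.
Closure of {A}: A → C applies, adding C; C → D applies, adding D. So (A)⁺ = {A, C, D}.
The closure contains neither all of R1 = {A, B, D} nor all of R2 = {A, C, E, F}, so the common attributes are not a superkey of either fragment. The join is lossy.

No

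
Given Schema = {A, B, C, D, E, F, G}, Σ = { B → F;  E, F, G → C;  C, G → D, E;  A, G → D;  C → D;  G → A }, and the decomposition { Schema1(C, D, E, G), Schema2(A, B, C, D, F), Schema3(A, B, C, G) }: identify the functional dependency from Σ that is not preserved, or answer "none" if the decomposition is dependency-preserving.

Check E, F, G → C: no single fragment contains all of {C, E, F, G}, and the restricted closure of {E, F, G} across the fragments never reaches {C}.
B → F is preserved.
C, G → D, E is preserved.
A, G → D is preserved.
C → D is preserved.
G → A is preserved.

E, F, G → C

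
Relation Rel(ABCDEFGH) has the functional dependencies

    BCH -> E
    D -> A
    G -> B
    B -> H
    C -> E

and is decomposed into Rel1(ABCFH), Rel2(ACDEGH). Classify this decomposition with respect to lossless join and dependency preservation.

lossy and not dependency-preserving

Lossless test: (ACH)⁺ = {ACEH}, which is a superkey of neither fragment — lossy.
Dependency preservation: the restricted closure of {G} across the fragments never reaches {B}, so G → B cannot be enforced without a join — not preserved.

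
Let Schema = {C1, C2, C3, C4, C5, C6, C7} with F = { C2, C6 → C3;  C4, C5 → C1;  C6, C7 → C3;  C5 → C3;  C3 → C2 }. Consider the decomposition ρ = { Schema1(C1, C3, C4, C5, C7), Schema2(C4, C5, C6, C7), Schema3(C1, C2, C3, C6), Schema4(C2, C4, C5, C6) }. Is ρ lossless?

Yes

Chase test. Columns are C1, C2, C3, C4, C5, C6, C7; row i has aⱼ where attribute j ∈ Schemai, else bᵢⱼ.
Initial tableau (one row per fragment):
  row 1: a1 b12 a3 a4 a5 b16 a7
  row 2: b21 b22 b23 a4 a5 a6 a7
  row 3: a1 a2 a3 b34 b35 a6 b37
  row 4: b41 a2 b43 a4 a5 a6 b47
Rows 3 and 4 agree on C2, C6; apply C2, C6→C3 and equate their C3 entries.
Rows 1 and 2 agree on C4, C5; apply C4, C5→C1 and equate their C1 entries.
Rows 1 and 4 agree on C4, C5; apply C4, C5→C1 and equate their C1 entries.
Rows 1 and 2 agree on C5; apply C5→C3 and equate their C3 entries.
Rows 1 and 2 agree on C3; apply C3→C2 and equate their C2 entries.
Rows 1 and 3 agree on C3; apply C3→C2 and equate their C2 entries.
Row 2 is now all distinguished symbols — the join is lossless.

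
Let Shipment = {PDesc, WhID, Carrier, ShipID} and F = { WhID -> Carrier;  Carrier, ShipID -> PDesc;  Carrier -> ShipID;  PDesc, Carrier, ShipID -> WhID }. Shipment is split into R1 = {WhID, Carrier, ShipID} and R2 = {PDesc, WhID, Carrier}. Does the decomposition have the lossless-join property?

Yes

Common attributes: R1 ∩ R2 = {WhID, Carrier}.
Closure of {WhID, Carrier}: Carrier → ShipID applies, adding ShipID; Carrier, ShipID → PDesc applies, adding PDesc. So (WhID, Carrier)⁺ = {PDesc, WhID, Carrier, ShipID}.
This closure contains every attribute of R1, so R1 ∩ R2 → R1. The join is lossless.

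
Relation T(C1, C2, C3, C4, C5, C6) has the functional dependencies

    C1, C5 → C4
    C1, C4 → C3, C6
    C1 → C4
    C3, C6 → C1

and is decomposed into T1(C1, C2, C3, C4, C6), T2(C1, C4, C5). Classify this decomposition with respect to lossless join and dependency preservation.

lossy but dependency-preserving

Lossless test: (C1, C4)⁺ = {C1, C3, C4, C6}, which is a superkey of neither fragment — lossy.
Dependency preservation: every FD's attributes lie within a single fragment, so each can be enforced locally — preserved.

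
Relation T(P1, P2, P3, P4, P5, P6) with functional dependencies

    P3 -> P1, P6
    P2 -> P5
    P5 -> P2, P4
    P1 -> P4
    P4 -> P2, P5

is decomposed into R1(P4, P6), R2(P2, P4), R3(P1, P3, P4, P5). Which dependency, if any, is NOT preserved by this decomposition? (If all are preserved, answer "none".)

P3 -> P1, P6

Check P3 → P1, P6: no single fragment contains all of {P1, P3, P6}, and the restricted closure of {P3} across the fragments never reaches {P1, P6}.
P2 → P5 is preserved.
P5 → P2, P4 is preserved.
P1 → P4 is preserved.
P4 → P2, P5 is preserved.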